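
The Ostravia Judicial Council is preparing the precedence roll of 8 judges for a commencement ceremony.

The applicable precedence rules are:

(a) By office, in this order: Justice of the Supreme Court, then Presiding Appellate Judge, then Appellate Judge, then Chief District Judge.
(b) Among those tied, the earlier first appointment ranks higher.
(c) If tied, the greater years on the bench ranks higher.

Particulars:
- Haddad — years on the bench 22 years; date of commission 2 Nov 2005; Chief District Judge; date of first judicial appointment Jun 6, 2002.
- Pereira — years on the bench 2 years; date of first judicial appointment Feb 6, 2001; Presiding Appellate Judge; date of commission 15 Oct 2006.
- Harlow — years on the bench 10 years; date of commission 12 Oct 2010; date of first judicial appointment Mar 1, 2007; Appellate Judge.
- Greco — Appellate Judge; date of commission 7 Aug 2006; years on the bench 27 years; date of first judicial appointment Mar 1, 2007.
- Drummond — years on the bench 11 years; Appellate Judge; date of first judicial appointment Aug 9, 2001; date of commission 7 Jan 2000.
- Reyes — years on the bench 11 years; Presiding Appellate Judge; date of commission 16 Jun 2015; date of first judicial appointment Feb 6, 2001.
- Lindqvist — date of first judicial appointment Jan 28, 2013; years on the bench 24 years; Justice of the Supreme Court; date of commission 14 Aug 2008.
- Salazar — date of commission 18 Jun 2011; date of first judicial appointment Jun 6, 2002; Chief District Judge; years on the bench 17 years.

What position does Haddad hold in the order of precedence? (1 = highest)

7

By office: Lindqvist (Justice of the Supreme Court); then Reyes and Pereira (Presiding Appellate Judge); then Drummond, Greco and Harlow (Appellate Judge); then Haddad and Salazar (Chief District Judge).
Reyes and Pereira both have date of first judicial appointment Feb 6, 2001, so the next rule applies.
Among Reyes and Pereira, by years on the bench (higher first): Reyes (11 years) before Pereira (2 years).
Among Drummond, Greco and Harlow, by date of first judicial appointment (earlier first): Drummond (Aug 9, 2001) before Greco and Harlow (Mar 1, 2007).
Among Greco and Harlow, by years on the bench (higher first): Greco (27 years) before Harlow (10 years).
Haddad and Salazar both have date of first judicial appointment Jun 6, 2002, so the next rule applies.
Among Haddad and Salazar, by years on the bench (higher first): Haddad (22 years) before Salazar (17 years).
Order: Lindqvist, Reyes, Pereira, Drummond, Greco, Harlow, Haddad, Salazar. So position 7.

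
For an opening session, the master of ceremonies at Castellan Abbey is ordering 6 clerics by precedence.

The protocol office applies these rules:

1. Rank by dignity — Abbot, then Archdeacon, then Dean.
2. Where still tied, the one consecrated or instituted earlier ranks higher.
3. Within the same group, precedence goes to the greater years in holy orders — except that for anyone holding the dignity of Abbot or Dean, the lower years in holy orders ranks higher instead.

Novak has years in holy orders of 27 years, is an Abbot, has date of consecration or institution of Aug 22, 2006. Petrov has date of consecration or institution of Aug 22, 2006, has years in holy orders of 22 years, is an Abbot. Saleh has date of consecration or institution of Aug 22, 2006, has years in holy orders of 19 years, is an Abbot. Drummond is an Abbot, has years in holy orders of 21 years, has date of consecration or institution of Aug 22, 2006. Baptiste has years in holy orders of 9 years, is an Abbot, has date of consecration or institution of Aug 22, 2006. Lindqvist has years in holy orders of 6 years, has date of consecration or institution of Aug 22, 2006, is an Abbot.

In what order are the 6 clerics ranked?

By dignity: Lindqvist, Baptiste, Saleh, Drummond, Petrov and Novak (Abbot).
Lindqvist, Baptiste, Saleh, Drummond, Petrov and Novak all have date of consecration or institution Aug 22, 2006, so the next rule applies.
Among Lindqvist, Baptiste, Saleh, Drummond, Petrov and Novak, by years in holy orders (lower first) (reversed rule for this group): Lindqvist (6 years) before Baptiste (9 years) before Saleh (19 years) before Drummond (21 years) before Petrov (22 years) before Novak (27 years).
Full order: Lindqvist, Baptiste, Saleh, Drummond, Petrov, Novak.

Lindqvist, Baptiste, Saleh, Drummond, Petrov, Novak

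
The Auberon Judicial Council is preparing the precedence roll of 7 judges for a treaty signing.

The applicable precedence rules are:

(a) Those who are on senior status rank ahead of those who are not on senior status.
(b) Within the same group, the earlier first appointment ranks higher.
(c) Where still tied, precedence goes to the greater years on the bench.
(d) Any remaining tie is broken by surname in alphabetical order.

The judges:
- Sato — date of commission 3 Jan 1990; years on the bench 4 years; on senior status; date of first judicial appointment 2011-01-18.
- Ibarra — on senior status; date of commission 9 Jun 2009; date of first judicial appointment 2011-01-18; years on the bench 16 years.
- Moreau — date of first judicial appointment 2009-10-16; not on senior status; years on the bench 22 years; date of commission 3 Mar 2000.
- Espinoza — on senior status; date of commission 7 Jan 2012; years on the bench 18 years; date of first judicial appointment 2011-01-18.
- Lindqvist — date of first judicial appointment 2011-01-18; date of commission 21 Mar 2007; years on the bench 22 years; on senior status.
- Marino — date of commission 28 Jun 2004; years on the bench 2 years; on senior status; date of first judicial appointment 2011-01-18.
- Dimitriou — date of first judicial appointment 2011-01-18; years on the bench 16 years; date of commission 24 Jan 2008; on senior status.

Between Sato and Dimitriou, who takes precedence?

By the first rule: Lindqvist, Espinoza, Dimitriou, Ibarra, Sato and Marino (each on senior status); then Moreau (not on senior status).
Lindqvist, Espinoza, Dimitriou, Ibarra, Sato and Marino all have date of first judicial appointment 2011-01-18, so the next rule applies.
Among Lindqvist, Espinoza, Dimitriou, Ibarra, Sato and Marino, by years on the bench (higher first): Lindqvist (22 years) before Espinoza (18 years) before Dimitriou and Ibarra (16 years) before Sato (4 years) before Marino (2 years).
Among Dimitriou and Ibarra, alphabetically by surname: Dimitriou before Ibarra.
So Dimitriou takes precedence.

Dimitriou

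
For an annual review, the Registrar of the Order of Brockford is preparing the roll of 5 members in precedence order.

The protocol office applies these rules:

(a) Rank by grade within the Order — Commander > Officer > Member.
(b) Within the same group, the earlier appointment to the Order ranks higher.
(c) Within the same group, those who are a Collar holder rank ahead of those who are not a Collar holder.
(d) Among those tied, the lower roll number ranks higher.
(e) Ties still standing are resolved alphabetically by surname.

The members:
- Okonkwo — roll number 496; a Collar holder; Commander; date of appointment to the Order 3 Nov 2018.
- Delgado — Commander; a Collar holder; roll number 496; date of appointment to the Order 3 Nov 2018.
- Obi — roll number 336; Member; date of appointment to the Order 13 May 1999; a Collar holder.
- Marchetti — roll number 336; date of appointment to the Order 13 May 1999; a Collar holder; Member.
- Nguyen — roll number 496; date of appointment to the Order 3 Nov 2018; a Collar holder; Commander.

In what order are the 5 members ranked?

Delgado, Nguyen, Okonkwo, Marchetti, Obi

By grade within the Order: Delgado, Nguyen and Okonkwo (Commander); then Marchetti and Obi (Member).
Delgado, Nguyen and Okonkwo all have date of appointment to the Order 3 Nov 2018, so the next rule applies.
Delgado, Nguyen and Okonkwo are each a Collar holder, so the next rule applies.
Delgado, Nguyen and Okonkwo all have roll number 496, so the next rule applies.
Among Delgado, Nguyen and Okonkwo, alphabetically by surname: Delgado before Nguyen before Okonkwo.
Marchetti and Obi both have date of appointment to the Order 13 May 1999, so the next rule applies.
Marchetti and Obi are each a Collar holder, so the next rule applies.
Marchetti and Obi both have roll number 336, so the next rule applies.
Among Marchetti and Obi, alphabetically by surname: Marchetti before Obi.
Full order: Delgado, Nguyen, Okonkwo, Marchetti, Obi.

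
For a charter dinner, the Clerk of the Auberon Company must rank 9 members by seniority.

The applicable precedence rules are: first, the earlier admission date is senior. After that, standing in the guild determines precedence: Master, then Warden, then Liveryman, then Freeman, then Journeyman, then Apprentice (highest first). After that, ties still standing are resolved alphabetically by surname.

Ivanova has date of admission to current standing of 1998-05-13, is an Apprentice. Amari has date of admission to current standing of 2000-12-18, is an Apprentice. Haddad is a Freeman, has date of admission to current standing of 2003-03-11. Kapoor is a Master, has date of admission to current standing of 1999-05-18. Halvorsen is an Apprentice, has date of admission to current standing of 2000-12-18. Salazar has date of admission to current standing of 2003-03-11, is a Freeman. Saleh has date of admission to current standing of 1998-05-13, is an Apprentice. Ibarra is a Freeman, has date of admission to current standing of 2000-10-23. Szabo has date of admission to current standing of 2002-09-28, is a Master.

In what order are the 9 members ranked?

By date of admission to current standing (earlier first): Ivanova and Saleh (both 1998-05-13); then Kapoor (1999-05-18); then Ibarra (2000-10-23); then Amari and Halvorsen (both 2000-12-18); then Szabo (2002-09-28); then Haddad and Salazar (both 2003-03-11).
Ivanova and Saleh are each Apprentice, so the next rule applies.
Among Ivanova and Saleh, alphabetically by surname: Ivanova before Saleh.
Amari and Halvorsen are each Apprentice, so the next rule applies.
Among Amari and Halvorsen, alphabetically by surname: Amari before Halvorsen.
Haddad and Salazar are each Freeman, so the next rule applies.
Among Haddad and Salazar, alphabetically by surname: Haddad before Salazar.
Full order: Ivanova, Saleh, Kapoor, Ibarra, Amari, Halvorsen, Szabo, Haddad, Salazar.

Ivanova, Saleh, Kapoor, Ibarra, Amari, Halvorsen, Szabo, Haddad, Salazar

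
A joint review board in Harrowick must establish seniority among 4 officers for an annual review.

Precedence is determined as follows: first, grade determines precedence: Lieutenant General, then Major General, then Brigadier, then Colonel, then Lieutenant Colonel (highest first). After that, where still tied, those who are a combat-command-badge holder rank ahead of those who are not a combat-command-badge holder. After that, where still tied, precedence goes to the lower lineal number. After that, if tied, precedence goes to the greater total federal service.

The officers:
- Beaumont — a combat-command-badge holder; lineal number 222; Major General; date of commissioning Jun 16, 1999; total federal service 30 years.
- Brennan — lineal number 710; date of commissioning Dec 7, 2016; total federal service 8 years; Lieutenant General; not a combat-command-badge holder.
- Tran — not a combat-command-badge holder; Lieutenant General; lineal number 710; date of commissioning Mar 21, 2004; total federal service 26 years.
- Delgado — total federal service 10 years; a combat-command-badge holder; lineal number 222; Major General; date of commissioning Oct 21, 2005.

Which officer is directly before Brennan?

Tran

By grade: Tran and Brennan (Lieutenant General); then Beaumont and Delgado (Major General).
Tran and Brennan are each not a combat-command-badge holder, so the next rule applies.
Tran and Brennan both have lineal number 710, so the next rule applies.
Among Tran and Brennan, by total federal service (higher first): Tran (26 years) before Brennan (8 years).
Beaumont and Delgado are each a combat-command-badge holder, so the next rule applies.
Beaumont and Delgado both have lineal number 222, so the next rule applies.
Among Beaumont and Delgado, by total federal service (higher first): Beaumont (30 years) before Delgado (10 years).
Order: Tran, Brennan, Beaumont, Delgado.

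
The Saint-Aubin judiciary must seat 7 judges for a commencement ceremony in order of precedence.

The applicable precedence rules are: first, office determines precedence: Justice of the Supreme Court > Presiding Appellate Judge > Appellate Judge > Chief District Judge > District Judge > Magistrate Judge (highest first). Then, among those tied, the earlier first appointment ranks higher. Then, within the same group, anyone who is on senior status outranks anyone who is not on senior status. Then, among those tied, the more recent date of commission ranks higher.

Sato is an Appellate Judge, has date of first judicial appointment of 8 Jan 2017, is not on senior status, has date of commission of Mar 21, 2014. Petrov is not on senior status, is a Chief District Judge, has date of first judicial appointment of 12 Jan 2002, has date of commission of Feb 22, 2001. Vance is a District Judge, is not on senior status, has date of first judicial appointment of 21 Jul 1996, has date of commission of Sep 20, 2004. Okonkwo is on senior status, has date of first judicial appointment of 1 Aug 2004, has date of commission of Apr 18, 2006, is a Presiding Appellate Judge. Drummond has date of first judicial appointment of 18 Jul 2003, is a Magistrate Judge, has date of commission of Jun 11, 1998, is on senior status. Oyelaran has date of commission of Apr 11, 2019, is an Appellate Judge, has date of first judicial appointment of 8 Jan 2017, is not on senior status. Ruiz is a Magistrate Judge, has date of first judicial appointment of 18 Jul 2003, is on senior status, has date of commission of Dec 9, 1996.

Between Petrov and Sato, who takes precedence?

Sato

By office: Okonkwo (Presiding Appellate Judge); then Oyelaran and Sato (Appellate Judge); then Petrov (Chief District Judge); then Vance (District Judge); then Drummond and Ruiz (Magistrate Judge).
Oyelaran and Sato both have date of first judicial appointment 8 Jan 2017, so the next rule applies.
Oyelaran and Sato are each not on senior status, so the next rule applies.
Among Oyelaran and Sato, by date of commission (later first): Oyelaran (Apr 11, 2019) before Sato (Mar 21, 2014).
Drummond and Ruiz both have date of first judicial appointment 18 Jul 2003, so the next rule applies.
Drummond and Ruiz are each on senior status, so the next rule applies.
Among Drummond and Ruiz, by date of commission (later first): Drummond (Jun 11, 1998) before Ruiz (Dec 9, 1996).
So Sato takes precedence.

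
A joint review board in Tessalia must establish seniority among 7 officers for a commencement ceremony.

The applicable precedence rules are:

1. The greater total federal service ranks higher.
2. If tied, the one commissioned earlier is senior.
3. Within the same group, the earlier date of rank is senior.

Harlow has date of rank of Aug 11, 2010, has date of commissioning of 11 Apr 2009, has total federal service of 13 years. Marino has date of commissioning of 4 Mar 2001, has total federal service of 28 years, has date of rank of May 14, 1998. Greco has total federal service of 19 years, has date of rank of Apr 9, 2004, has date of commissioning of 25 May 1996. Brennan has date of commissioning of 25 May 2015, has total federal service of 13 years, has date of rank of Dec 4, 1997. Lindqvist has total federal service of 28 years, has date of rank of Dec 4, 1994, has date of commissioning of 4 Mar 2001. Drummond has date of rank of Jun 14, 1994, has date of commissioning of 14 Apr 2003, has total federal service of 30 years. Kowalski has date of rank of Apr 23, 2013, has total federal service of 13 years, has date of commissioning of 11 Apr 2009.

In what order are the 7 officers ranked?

By total federal service (higher first): Drummond (30 years); then Lindqvist and Marino (both 28 years); then Greco (19 years); then Harlow, Kowalski and Brennan (each 13 years).
Lindqvist and Marino both have date of commissioning 4 Mar 2001, so the next rule applies.
Among Lindqvist and Marino, by date of rank (earlier first): Lindqvist (Dec 4, 1994) before Marino (May 14, 1998).
Among Harlow, Kowalski and Brennan, by date of commissioning (earlier first): Harlow and Kowalski (11 Apr 2009) before Brennan (25 May 2015).
Among Harlow and Kowalski, by date of rank (earlier first): Harlow (Aug 11, 2010) before Kowalski (Apr 23, 2013).
Full order: Drummond, Lindqvist, Marino, Greco, Harlow, Kowalski, Brennan.

Drummond, Lindqvist, Marino, Greco, Harlow, Kowalski, Brennan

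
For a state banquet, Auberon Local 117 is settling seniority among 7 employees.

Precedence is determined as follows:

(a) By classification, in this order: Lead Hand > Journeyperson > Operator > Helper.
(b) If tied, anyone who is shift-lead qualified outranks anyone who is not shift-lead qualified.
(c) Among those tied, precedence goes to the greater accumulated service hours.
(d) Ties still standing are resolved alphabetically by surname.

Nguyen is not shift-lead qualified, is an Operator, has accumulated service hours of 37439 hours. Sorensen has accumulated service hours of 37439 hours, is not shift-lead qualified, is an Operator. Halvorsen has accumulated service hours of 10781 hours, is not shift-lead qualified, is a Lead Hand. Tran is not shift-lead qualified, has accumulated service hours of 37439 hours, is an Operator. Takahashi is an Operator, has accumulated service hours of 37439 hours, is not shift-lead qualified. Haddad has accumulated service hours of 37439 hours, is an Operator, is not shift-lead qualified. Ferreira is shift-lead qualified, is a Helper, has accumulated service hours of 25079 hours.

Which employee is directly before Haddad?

By classification: Halvorsen (Lead Hand); then Haddad, Nguyen, Sorensen, Takahashi and Tran (Operator); then Ferreira (Helper).
Haddad, Nguyen, Sorensen, Takahashi and Tran are each not shift-lead qualified, so the next rule applies.
Haddad, Nguyen, Sorensen, Takahashi and Tran all have accumulated service hours 37439 hours, so the next rule applies.
Among Haddad, Nguyen, Sorensen, Takahashi and Tran, alphabetically by surname: Haddad before Nguyen before Sorensen before Takahashi before Tran.
Order: Halvorsen, Haddad, Nguyen, Sorensen, Takahashi, Tran, Ferreira.

Halvorsen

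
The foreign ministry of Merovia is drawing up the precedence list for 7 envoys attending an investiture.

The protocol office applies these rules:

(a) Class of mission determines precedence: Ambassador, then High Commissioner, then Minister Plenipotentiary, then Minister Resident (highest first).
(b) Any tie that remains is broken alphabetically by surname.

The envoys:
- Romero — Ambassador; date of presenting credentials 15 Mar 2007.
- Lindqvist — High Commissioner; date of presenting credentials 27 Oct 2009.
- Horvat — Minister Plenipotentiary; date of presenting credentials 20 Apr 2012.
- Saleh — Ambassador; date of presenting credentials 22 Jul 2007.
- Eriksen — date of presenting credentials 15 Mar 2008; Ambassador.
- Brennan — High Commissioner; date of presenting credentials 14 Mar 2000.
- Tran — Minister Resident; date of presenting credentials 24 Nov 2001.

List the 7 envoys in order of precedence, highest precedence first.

Eriksen, Romero, Saleh, Brennan, Lindqvist, Horvat, Tran

By class of mission: Eriksen, Romero and Saleh (Ambassador); then Brennan and Lindqvist (High Commissioner); then Horvat (Minister Plenipotentiary); then Tran (Minister Resident).
Among Eriksen, Romero and Saleh, alphabetically by surname: Eriksen before Romero before Saleh.
Among Brennan and Lindqvist, alphabetically by surname: Brennan before Lindqvist.
Full order: Eriksen, Romero, Saleh, Brennan, Lindqvist, Horvat, Tran.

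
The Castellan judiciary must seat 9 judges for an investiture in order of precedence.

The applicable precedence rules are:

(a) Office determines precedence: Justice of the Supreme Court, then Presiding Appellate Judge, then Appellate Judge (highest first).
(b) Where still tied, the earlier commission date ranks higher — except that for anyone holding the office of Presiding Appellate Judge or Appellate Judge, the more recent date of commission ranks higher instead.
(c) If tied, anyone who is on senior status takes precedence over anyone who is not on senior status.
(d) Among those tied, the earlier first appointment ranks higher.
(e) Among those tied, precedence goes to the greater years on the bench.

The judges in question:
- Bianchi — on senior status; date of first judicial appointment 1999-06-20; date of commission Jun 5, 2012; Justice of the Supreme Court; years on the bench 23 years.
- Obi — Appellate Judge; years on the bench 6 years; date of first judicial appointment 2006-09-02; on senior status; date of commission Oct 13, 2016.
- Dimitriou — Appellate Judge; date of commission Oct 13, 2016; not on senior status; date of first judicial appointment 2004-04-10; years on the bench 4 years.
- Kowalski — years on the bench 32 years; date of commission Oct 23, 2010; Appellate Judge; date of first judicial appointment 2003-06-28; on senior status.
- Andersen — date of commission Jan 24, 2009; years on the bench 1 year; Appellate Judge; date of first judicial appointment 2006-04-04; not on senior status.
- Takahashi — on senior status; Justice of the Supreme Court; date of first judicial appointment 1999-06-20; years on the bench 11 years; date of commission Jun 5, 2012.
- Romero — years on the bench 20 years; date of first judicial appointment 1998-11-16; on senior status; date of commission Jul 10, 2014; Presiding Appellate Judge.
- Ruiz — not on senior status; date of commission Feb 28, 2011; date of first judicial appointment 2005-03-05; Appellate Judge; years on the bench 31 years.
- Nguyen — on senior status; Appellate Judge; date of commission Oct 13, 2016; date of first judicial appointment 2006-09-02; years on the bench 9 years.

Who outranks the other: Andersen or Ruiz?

Ruiz

By office: Bianchi and Takahashi (Justice of the Supreme Court); then Romero (Presiding Appellate Judge); then Nguyen, Obi, Dimitriou, Ruiz, Kowalski and Andersen (Appellate Judge).
Bianchi and Takahashi both have date of commission Jun 5, 2012, so the next rule applies.
Bianchi and Takahashi are each on senior status, so the next rule applies.
Bianchi and Takahashi both have date of first judicial appointment 1999-06-20, so the next rule applies.
Among Bianchi and Takahashi, by years on the bench (higher first): Bianchi (23 years) before Takahashi (11 years).
Among Nguyen, Obi, Dimitriou, Ruiz, Kowalski and Andersen, by date of commission (later first) (reversed rule for this group): Nguyen, Obi and Dimitriou (Oct 13, 2016) before Ruiz (Feb 28, 2011) before Kowalski (Oct 23, 2010) before Andersen (Jan 24, 2009).
Among Nguyen, Obi and Dimitriou, on senior status before not on senior status: Nguyen and Obi (on senior status) before Dimitriou (not on senior status).
Nguyen and Obi both have date of first judicial appointment 2006-09-02, so the next rule applies.
Among Nguyen and Obi, by years on the bench (higher first): Nguyen (9 years) before Obi (6 years).
So Ruiz takes precedence.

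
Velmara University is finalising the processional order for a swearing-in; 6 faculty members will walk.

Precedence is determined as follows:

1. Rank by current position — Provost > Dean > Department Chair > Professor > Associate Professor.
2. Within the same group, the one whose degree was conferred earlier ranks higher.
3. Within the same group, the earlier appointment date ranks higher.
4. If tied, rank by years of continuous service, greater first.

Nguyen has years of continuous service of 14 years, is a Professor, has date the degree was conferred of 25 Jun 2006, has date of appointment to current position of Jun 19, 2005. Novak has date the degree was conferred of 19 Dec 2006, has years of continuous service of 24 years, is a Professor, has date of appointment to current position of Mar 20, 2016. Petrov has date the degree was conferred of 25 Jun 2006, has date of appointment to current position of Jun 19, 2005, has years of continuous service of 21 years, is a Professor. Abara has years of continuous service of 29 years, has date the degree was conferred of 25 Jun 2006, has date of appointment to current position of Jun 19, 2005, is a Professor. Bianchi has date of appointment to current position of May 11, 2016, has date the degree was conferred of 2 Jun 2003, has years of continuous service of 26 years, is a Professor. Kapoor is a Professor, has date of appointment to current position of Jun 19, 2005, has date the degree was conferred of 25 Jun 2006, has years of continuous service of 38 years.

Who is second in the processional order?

By current position: Bianchi, Kapoor, Abara, Petrov, Nguyen and Novak (Professor).
Among Bianchi, Kapoor, Abara, Petrov, Nguyen and Novak, by date the degree was conferred (earlier first): Bianchi (2 Jun 2003) before Kapoor, Abara, Petrov and Nguyen (25 Jun 2006) before Novak (19 Dec 2006).
Kapoor, Abara, Petrov and Nguyen all have date of appointment to current position Jun 19, 2005, so the next rule applies.
Among Kapoor, Abara, Petrov and Nguyen, by years of continuous service (higher first): Kapoor (38 years) before Abara (29 years) before Petrov (21 years) before Nguyen (14 years).
Order: Bianchi, Kapoor, Abara, Petrov, Nguyen, Novak.

Kapoor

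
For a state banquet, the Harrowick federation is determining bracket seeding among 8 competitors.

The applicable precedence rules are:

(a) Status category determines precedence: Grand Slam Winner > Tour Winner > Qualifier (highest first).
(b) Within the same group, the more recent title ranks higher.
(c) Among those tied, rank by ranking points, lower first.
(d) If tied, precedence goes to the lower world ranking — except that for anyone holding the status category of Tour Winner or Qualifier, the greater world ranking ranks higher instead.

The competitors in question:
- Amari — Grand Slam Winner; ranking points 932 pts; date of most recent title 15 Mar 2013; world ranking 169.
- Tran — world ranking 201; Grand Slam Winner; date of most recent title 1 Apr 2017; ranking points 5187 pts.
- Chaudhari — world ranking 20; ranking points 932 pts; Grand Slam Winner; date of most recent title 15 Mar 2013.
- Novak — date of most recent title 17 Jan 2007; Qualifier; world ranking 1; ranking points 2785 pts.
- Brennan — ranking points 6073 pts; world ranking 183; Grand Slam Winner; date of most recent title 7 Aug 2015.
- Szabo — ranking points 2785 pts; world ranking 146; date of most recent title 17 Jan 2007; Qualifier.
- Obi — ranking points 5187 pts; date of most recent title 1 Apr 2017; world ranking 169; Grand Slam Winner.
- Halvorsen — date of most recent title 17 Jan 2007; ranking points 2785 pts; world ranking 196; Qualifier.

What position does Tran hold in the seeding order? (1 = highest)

By status category: Obi, Tran, Brennan, Chaudhari and Amari (Grand Slam Winner); then Halvorsen, Szabo and Novak (Qualifier).
Among Obi, Tran, Brennan, Chaudhari and Amari, by date of most recent title (later first): Obi and Tran (1 Apr 2017) before Brennan (7 Aug 2015) before Chaudhari and Amari (15 Mar 2013).
Obi and Tran both have ranking points 5187 pts, so the next rule applies.
Among Obi and Tran, by world ranking (lower first): Obi (169) before Tran (201).
Chaudhari and Amari both have ranking points 932 pts, so the next rule applies.
Among Chaudhari and Amari, by world ranking (lower first): Chaudhari (20) before Amari (169).
Halvorsen, Szabo and Novak all have date of most recent title 17 Jan 2007, so the next rule applies.
Halvorsen, Szabo and Novak all have ranking points 2785 pts, so the next rule applies.
Among Halvorsen, Szabo and Novak, by world ranking (higher first) (reversed rule for this group): Halvorsen (196) before Szabo (146) before Novak (1).
Order: Obi, Tran, Brennan, Chaudhari, Amari, Halvorsen, Szabo, Novak. So position 2.

2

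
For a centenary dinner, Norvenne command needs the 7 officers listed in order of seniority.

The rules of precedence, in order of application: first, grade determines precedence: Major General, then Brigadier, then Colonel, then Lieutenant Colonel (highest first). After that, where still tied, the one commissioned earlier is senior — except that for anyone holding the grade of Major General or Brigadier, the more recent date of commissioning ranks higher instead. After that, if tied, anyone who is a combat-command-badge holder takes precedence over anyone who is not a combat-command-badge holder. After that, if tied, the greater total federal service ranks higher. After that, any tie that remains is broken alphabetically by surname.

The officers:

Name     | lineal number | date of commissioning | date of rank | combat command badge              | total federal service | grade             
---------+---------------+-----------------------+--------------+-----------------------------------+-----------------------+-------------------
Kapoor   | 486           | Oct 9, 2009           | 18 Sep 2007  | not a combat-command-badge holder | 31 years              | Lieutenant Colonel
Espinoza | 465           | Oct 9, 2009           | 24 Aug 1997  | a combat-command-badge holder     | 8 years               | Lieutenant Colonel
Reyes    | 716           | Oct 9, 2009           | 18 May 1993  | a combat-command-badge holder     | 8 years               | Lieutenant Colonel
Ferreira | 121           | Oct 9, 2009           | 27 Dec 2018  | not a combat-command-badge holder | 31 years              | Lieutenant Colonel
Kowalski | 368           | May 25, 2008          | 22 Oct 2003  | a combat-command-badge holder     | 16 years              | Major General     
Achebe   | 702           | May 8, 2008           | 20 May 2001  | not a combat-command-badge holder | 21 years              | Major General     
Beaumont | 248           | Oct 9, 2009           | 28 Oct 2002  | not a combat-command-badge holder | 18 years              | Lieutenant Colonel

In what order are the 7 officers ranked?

Kowalski, Achebe, Espinoza, Reyes, Ferreira, Kapoor, Beaumont

By grade: Kowalski and Achebe (Major General); then Espinoza, Reyes, Ferreira, Kapoor and Beaumont (Lieutenant Colonel).
Among Kowalski and Achebe, by date of commissioning (later first) (reversed rule for this group): Kowalski (May 25, 2008) before Achebe (May 8, 2008).
Espinoza, Reyes, Ferreira, Kapoor and Beaumont all have date of commissioning Oct 9, 2009, so the next rule applies.
Among Espinoza, Reyes, Ferreira, Kapoor and Beaumont, a combat-command-badge holder before not a combat-command-badge holder: Espinoza and Reyes (a combat-command-badge holder) before Ferreira, Kapoor and Beaumont (not a combat-command-badge holder).
Espinoza and Reyes both have total federal service 8 years, so the next rule applies.
Among Espinoza and Reyes, alphabetically by surname: Espinoza before Reyes.
Among Ferreira, Kapoor and Beaumont, by total federal service (higher first): Ferreira and Kapoor (31 years) before Beaumont (18 years).
Among Ferreira and Kapoor, alphabetically by surname: Ferreira before Kapoor.
Full order: Kowalski, Achebe, Espinoza, Reyes, Ferreira, Kapoor, Beaumont.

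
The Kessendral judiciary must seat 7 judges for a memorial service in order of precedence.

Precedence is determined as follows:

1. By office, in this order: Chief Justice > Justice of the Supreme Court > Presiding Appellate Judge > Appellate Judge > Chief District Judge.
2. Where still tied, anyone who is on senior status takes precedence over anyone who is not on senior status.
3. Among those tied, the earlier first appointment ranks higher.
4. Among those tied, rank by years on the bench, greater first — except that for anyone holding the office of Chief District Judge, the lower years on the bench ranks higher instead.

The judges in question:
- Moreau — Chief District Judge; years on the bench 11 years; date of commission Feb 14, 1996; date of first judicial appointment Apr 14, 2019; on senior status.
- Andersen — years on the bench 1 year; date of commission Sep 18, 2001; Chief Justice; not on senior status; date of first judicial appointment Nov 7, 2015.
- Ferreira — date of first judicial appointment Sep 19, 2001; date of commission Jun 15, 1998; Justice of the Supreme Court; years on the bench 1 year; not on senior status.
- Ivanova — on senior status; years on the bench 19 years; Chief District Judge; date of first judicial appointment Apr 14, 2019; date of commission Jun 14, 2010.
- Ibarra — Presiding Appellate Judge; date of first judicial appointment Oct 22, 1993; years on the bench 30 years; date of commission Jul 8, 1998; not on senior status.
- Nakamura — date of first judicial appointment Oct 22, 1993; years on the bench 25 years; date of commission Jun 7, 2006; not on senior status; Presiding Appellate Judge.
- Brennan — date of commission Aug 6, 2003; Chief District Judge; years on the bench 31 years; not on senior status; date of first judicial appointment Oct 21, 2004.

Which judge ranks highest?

Andersen

By office: Andersen (Chief Justice); then Ferreira (Justice of the Supreme Court); then Ibarra and Nakamura (Presiding Appellate Judge); then Moreau, Ivanova and Brennan (Chief District Judge).
Ibarra and Nakamura are each not on senior status, so the next rule applies.
Ibarra and Nakamura both have date of first judicial appointment Oct 22, 1993, so the next rule applies.
Among Ibarra and Nakamura, by years on the bench (higher first): Ibarra (30 years) before Nakamura (25 years).
Among Moreau, Ivanova and Brennan, on senior status before not on senior status: Moreau and Ivanova (on senior status) before Brennan (not on senior status).
Moreau and Ivanova both have date of first judicial appointment Apr 14, 2019, so the next rule applies.
Among Moreau and Ivanova, by years on the bench (lower first) (reversed rule for this group): Moreau (11 years) before Ivanova (19 years).
Order: Andersen, Ferreira, Ibarra, Nakamura, Moreau, Ivanova, Brennan.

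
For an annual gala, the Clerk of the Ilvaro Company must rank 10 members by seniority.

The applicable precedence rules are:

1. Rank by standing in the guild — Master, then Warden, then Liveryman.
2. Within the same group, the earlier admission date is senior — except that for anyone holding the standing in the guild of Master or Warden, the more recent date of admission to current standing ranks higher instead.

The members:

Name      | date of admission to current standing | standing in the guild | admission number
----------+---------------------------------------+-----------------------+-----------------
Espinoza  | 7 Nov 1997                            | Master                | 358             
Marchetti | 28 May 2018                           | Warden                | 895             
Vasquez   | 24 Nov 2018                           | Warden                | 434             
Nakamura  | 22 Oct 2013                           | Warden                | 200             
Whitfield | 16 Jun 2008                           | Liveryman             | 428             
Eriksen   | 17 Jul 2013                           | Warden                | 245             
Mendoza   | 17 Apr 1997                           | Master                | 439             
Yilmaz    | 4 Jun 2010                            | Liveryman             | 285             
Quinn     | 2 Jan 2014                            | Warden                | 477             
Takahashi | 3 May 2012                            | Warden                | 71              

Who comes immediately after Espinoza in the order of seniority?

Mendoza

By standing in the guild: Espinoza and Mendoza (Master); then Vasquez, Marchetti, Quinn, Nakamura, Eriksen and Takahashi (Warden); then Whitfield and Yilmaz (Liveryman).
Among Espinoza and Mendoza, by date of admission to current standing (later first) (reversed rule for this group): Espinoza (7 Nov 1997) before Mendoza (17 Apr 1997).
Among Vasquez, Marchetti, Quinn, Nakamura, Eriksen and Takahashi, by date of admission to current standing (later first) (reversed rule for this group): Vasquez (24 Nov 2018) before Marchetti (28 May 2018) before Quinn (2 Jan 2014) before Nakamura (22 Oct 2013) before Eriksen (17 Jul 2013) before Takahashi (3 May 2012).
Among Whitfield and Yilmaz, by date of admission to current standing (earlier first): Whitfield (16 Jun 2008) before Yilmaz (4 Jun 2010).
Order: Espinoza, Mendoza, Vasquez, Marchetti, Quinn, Nakamura, Eriksen, Takahashi, Whitfield, Yilmaz.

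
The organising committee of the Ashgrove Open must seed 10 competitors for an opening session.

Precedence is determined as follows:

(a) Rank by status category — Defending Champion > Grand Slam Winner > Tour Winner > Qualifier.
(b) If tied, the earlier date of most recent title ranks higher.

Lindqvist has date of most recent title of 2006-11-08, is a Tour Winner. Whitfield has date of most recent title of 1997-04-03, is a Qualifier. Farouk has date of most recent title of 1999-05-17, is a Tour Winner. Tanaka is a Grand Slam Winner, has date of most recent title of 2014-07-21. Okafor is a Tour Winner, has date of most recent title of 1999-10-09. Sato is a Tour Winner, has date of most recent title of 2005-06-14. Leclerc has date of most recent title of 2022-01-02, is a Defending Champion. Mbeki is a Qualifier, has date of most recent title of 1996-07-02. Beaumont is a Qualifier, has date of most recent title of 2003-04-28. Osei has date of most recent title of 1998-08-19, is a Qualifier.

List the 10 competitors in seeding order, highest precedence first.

By status category: Leclerc (Defending Champion); then Tanaka (Grand Slam Winner); then Farouk, Okafor, Sato and Lindqvist (Tour Winner); then Mbeki, Whitfield, Osei and Beaumont (Qualifier).
Among Farouk, Okafor, Sato and Lindqvist, by date of most recent title (earlier first): Farouk (1999-05-17) before Okafor (1999-10-09) before Sato (2005-06-14) before Lindqvist (2006-11-08).
Among Mbeki, Whitfield, Osei and Beaumont, by date of most recent title (earlier first): Mbeki (1996-07-02) before Whitfield (1997-04-03) before Osei (1998-08-19) before Beaumont (2003-04-28).
Full order: Leclerc, Tanaka, Farouk, Okafor, Sato, Lindqvist, Mbeki, Whitfield, Osei, Beaumont.

Leclerc, Tanaka, Farouk, Okafor, Sato, Lindqvist, Mbeki, Whitfield, Osei, Beaumont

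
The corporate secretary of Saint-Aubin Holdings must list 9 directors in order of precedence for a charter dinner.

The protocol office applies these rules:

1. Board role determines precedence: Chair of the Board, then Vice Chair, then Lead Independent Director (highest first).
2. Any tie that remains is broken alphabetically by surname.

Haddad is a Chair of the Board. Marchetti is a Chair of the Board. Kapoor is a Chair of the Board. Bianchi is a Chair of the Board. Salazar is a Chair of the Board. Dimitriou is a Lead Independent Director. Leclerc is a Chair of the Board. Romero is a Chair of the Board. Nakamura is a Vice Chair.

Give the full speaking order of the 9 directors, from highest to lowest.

By board role: Bianchi, Haddad, Kapoor, Leclerc, Marchetti, Romero and Salazar (Chair of the Board); then Nakamura (Vice Chair); then Dimitriou (Lead Independent Director).
Among Bianchi, Haddad, Kapoor, Leclerc, Marchetti, Romero and Salazar, alphabetically by surname: Bianchi before Haddad before Kapoor before Leclerc before Marchetti before Romero before Salazar.
Full order: Bianchi, Haddad, Kapoor, Leclerc, Marchetti, Romero, Salazar, Nakamura, Dimitriou.

Bianchi, Haddad, Kapoor, Leclerc, Marchetti, Romero, Salazar, Nakamura, Dimitriou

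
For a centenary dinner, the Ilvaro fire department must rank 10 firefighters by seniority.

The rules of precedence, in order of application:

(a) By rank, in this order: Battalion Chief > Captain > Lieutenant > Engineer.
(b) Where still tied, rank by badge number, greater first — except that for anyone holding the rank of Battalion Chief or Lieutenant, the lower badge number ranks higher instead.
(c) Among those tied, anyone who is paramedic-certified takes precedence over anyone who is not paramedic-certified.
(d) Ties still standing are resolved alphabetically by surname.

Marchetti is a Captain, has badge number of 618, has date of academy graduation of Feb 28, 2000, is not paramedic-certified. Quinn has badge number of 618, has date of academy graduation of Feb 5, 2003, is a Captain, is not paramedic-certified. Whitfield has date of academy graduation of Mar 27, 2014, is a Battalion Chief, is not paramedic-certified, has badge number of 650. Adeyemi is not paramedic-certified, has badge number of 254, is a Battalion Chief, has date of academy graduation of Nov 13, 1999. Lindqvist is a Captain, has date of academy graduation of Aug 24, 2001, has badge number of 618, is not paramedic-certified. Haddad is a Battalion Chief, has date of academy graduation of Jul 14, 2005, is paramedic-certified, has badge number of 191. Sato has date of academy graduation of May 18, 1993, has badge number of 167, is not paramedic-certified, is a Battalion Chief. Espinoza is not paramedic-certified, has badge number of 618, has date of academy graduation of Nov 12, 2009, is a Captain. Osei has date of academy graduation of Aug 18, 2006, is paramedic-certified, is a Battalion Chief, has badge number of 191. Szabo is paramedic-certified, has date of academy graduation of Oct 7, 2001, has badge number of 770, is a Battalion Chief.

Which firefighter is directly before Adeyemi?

Osei

By rank: Sato, Haddad, Osei, Adeyemi, Whitfield and Szabo (Battalion Chief); then Espinoza, Lindqvist, Marchetti and Quinn (Captain).
Among Sato, Haddad, Osei, Adeyemi, Whitfield and Szabo, by badge number (lower first) (reversed rule for this group): Sato (167) before Haddad and Osei (191) before Adeyemi (254) before Whitfield (650) before Szabo (770).
Haddad and Osei are each paramedic-certified, so the next rule applies.
Among Haddad and Osei, alphabetically by surname: Haddad before Osei.
Espinoza, Lindqvist, Marchetti and Quinn all have badge number 618, so the next rule applies.
Espinoza, Lindqvist, Marchetti and Quinn are each not paramedic-certified, so the next rule applies.
Among Espinoza, Lindqvist, Marchetti and Quinn, alphabetically by surname: Espinoza before Lindqvist before Marchetti before Quinn.
Order: Sato, Haddad, Osei, Adeyemi, Whitfield, Szabo, Espinoza, Lindqvist, Marchetti, Quinn.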